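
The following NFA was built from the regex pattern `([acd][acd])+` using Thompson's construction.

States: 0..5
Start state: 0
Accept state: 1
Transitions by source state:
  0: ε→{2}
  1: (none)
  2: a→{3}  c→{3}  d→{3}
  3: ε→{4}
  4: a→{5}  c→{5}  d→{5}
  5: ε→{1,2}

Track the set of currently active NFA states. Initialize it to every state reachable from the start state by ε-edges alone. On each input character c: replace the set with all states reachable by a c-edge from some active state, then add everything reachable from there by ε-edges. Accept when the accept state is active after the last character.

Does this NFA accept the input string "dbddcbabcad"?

S₀ = ε-closure({0}) = {0,2}
'd' @ 1: {3,4}
'b' @ 2: {}  — dead — no transitions
rest 'ddcbabcad' ignored (set empty)
end set {} — state 1 not in

Answer: REJECT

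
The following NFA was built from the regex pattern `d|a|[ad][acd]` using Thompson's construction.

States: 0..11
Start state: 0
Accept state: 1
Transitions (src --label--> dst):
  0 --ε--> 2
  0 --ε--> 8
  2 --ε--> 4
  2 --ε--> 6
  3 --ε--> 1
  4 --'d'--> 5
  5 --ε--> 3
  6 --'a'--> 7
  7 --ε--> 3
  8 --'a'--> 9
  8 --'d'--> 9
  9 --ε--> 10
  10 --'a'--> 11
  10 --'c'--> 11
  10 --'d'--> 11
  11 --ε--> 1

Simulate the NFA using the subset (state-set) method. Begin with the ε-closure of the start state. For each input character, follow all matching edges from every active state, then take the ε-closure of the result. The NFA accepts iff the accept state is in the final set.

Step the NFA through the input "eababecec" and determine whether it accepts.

Answer: REJECT

Trace:
start: ε-closure({0}) = {0,2,4,6,8}
'e' @ 1: {}  — dead — no transitions
rest 'ababecec' ignored (set empty)
final: {}; accept 1 not in set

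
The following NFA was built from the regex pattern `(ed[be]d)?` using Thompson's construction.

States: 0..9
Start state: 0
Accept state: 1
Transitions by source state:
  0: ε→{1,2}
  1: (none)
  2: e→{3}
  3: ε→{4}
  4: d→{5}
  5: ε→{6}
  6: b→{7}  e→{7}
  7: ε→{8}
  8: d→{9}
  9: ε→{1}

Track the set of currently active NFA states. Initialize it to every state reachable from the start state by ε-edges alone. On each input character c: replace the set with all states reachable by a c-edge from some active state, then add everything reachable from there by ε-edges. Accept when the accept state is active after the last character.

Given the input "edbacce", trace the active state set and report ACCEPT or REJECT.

start: ε-closure({0}) = {0,1,2}
'e' @ 1: {3,4}
'd' @ 2: {5,6}
'b' @ 3: {7,8}
'a' @ 4: {}  — no active states
rest 'cce' ignored (set empty)
after full input: {}  (accept=1 not in)

Answer: REJECT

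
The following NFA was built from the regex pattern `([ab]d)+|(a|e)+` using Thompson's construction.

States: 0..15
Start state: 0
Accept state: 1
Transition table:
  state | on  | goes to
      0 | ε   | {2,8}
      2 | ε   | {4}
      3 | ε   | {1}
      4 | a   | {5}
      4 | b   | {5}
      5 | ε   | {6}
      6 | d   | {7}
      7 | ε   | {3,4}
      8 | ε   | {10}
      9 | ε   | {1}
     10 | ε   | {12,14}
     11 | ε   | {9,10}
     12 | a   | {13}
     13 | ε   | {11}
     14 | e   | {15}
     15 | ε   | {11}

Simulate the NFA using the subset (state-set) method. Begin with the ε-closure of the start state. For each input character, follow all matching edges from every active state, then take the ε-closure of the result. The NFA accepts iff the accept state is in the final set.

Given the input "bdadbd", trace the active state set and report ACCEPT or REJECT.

Answer: ACCEPT

Trace:
S₀ = ε-closure({0}) = {0,2,4,8,10,12,14}
'b' @ 1: {5,6}
'd' @ 2: {1,3,4,7}  [accepting]
'a' @ 3: {5,6}
'd' @ 4: {1,3,4,7}  [accepting]
'b' @ 5: {5,6}
'd' @ 6: {1,3,4,7}  [accepting]
end set {1,3,4,7} — state 1 in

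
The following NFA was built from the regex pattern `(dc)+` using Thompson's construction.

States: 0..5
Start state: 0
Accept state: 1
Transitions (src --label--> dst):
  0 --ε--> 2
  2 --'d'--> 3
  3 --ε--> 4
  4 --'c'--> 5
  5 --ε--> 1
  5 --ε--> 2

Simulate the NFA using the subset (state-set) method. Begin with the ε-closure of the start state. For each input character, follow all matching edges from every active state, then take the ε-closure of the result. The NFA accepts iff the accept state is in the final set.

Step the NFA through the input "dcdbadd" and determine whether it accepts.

S₀ = ε-closure({0}) = {0,2}
'd' @ 1: {3,4}
'c' @ 2: {1,2,5}  ✓accept
'd' @ 3: {3,4}
'b' @ 4: {}  — no active states
rest 'add' ignored (set empty)
end set {} — state 1 not in

Answer: REJECT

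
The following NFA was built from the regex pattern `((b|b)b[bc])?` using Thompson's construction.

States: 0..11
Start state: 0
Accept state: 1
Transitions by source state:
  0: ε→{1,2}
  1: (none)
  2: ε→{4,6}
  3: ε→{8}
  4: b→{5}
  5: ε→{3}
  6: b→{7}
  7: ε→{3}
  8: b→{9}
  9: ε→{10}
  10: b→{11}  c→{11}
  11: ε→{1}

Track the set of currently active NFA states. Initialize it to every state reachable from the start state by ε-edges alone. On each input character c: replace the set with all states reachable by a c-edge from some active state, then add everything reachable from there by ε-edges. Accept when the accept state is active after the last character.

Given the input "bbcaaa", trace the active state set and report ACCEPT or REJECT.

initial (ε-close {0}): {0,1,2,4,6}
'b' @ 1: {3,5,7,8}
'b' @ 2: {9,10}
'c' @ 3: {1,11}  ✓accept
'a' @ 4: {}  — state set empty
rest 'aa' ignored (set empty)
after full input: {}  (accept=1 not in)

Answer: REJECT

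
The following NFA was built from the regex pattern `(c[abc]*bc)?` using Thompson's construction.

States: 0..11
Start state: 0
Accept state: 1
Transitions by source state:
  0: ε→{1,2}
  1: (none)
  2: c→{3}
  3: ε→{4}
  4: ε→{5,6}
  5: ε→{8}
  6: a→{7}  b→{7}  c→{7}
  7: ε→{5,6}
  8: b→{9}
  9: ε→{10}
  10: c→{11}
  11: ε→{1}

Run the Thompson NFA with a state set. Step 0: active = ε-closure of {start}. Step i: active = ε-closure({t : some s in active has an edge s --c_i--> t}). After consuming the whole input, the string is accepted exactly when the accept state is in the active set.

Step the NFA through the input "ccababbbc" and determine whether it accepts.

Answer: ACCEPT

Steps:
initial (ε-close {0}): {0,1,2}
'c' @ 1: {3,4,5,6,8}
'c' @ 2: {5,6,7,8}
'a' @ 3: {5,6,7,8}
'b' @ 4: {5,6,7,8,9,10}
'a' @ 5: {5,6,7,8}
'b' @ 6: {5,6,7,8,9,10}
'b' @ 7: {5,6,7,8,9,10}
'b' @ 8: {5,6,7,8,9,10}
'c' @ 9: {1,5,6,7,8,11}  [accepting]
after full input: {1,5,6,7,8,11}  (accept=1 in)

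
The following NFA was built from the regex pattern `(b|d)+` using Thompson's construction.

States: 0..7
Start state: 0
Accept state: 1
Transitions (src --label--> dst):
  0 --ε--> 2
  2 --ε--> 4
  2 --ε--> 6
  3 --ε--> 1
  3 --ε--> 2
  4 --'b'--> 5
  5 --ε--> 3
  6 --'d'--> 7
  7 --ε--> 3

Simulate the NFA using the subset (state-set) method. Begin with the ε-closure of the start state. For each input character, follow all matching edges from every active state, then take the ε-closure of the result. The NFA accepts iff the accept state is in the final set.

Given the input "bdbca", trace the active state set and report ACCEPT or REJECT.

initial (ε-close {0}): {0,2,4,6}
'b' @ 1: {1,2,3,4,5,6}  ✓accept
'd' @ 2: {1,2,3,4,6,7}  ✓accept
'b' @ 3: {1,2,3,4,5,6}  ✓accept
'c' @ 4: {}  — state set empty
rest 'a' ignored (set empty)
after full input: {}  (accept=1 not in)

Answer: REJECT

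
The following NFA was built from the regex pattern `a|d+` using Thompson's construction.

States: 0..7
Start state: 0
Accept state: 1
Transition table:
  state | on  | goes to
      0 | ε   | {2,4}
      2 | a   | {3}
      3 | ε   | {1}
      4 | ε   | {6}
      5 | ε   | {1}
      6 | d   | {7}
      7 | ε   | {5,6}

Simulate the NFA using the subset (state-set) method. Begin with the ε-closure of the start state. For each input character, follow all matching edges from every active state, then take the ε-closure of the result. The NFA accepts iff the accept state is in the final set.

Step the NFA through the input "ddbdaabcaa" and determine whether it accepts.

S₀ = ε-closure({0}) = {0,2,4,6}
'd' @ 1: {1,5,6,7}  ✓accept
'd' @ 2: {1,5,6,7}  ✓accept
'b' @ 3: {}  — dead — no transitions
rest 'daabcaa' ignored (set empty)
final: {}; accept 1 not in set

Answer: REJECT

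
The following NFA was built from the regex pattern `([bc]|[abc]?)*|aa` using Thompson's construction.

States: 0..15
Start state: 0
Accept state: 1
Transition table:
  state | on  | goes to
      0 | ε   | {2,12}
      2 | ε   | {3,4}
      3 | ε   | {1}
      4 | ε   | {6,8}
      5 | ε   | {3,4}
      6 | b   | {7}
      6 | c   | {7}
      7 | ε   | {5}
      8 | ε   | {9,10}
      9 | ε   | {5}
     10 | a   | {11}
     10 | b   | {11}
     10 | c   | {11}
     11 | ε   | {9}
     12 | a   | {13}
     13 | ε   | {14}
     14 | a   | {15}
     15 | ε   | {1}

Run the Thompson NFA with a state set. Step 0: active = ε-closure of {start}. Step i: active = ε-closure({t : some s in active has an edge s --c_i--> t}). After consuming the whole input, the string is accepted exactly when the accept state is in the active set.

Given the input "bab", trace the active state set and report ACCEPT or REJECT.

Answer: ACCEPT

Trace:
initial (ε-close {0}): {0,1,2,3,4,5,6,8,9,10,12}
'b' @ 1: {1,3,4,5,6,7,8,9,10,11}  (accept∈set)
'a' @ 2: {1,3,4,5,6,8,9,10,11}  (accept∈set)
'b' @ 3: {1,3,4,5,6,7,8,9,10,11}  (accept∈set)
final: {1,3,4,5,6,7,8,9,10,11}; accept 1 in set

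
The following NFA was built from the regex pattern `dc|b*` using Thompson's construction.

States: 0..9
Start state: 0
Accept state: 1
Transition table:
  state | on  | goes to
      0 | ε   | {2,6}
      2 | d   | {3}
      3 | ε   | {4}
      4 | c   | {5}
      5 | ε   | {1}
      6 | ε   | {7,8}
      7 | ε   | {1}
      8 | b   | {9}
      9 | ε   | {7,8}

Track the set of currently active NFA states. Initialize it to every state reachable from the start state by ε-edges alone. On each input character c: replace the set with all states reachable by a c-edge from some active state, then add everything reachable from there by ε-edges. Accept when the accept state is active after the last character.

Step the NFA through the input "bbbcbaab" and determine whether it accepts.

Answer: REJECT

Trace:
S₀ = ε-closure({0}) = {0,1,2,6,7,8}
'b' @ 1: {1,7,8,9}  ✓accept
'b' @ 2: {1,7,8,9}  ✓accept
'b' @ 3: {1,7,8,9}  ✓accept
'c' @ 4: {}  — dead — no transitions
rest 'baab' ignored (set empty)
final: {}; accept 1 not in set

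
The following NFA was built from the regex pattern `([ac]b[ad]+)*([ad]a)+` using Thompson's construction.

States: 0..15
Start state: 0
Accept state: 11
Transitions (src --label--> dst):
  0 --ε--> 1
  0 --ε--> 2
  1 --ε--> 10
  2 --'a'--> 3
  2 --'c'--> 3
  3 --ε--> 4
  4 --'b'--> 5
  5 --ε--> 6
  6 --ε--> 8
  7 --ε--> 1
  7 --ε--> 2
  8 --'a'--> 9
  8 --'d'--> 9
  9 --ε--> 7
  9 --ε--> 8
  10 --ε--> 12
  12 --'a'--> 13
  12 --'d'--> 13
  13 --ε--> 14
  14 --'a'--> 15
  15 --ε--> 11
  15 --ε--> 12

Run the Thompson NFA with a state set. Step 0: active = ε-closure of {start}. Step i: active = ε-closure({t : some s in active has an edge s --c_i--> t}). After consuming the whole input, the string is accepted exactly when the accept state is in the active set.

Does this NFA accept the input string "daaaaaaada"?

Answer: ACCEPT

Trace:
initial (ε-close {0}): {0,1,2,10,12}
'd' @ 1: {13,14}
'a' @ 2: {11,12,15}  (accept∈set)
'a' @ 3: {13,14}
'a' @ 4: {11,12,15}  (accept∈set)
'a' @ 5: {13,14}
'a' @ 6: {11,12,15}  (accept∈set)
'a' @ 7: {13,14}
'a' @ 8: {11,12,15}  (accept∈set)
'd' @ 9: {13,14}
'a' @ 10: {11,12,15}  (accept∈set)
after full input: {11,12,15}  (accept=11 in)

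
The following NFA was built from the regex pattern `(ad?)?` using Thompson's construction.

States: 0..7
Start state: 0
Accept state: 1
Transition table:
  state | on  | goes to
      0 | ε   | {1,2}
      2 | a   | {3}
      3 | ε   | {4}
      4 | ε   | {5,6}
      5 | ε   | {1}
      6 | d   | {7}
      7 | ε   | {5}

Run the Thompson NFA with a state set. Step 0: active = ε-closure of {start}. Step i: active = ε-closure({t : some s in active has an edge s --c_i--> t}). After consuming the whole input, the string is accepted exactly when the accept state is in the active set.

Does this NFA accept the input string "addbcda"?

Answer: REJECT

Steps:
initial (ε-close {0}): {0,1,2}
'a' @ 1: {1,3,4,5,6}  ✓accept
'd' @ 2: {1,5,7}  ✓accept
'd' @ 3: {}  — no active states
rest 'bcda' ignored (set empty)
after full input: {}  (accept=1 not in)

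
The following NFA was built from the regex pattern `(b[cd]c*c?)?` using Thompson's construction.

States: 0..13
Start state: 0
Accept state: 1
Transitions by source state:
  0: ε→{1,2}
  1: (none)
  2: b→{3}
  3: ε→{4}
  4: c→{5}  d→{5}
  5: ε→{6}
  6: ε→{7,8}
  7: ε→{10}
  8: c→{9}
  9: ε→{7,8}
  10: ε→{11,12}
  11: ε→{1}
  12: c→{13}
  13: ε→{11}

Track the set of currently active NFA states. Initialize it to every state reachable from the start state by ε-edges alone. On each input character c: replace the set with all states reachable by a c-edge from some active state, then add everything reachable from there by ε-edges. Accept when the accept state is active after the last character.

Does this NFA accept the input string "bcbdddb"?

Answer: REJECT

Derivation:
S₀ = ε-closure({0}) = {0,1,2}
'b' @ 1: {3,4}
'c' @ 2: {1,5,6,7,8,10,11,12}  (accept∈set)
'b' @ 3: {}  — state set empty
rest 'dddb' ignored (set empty)
final: {}; accept 1 not in set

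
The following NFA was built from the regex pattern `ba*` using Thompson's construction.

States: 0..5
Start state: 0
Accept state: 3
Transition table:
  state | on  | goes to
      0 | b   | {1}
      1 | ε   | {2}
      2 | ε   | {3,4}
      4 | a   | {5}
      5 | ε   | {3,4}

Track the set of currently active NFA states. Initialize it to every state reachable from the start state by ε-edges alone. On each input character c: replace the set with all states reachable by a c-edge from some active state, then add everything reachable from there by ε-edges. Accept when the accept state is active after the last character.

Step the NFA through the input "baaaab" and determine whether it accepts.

start: ε-closure({0}) = {0}
'b' @ 1: {1,2,3,4}  [accepting]
'a' @ 2: {3,4,5}  [accepting]
'a' @ 3: {3,4,5}  [accepting]
'a' @ 4: {3,4,5}  [accepting]
'a' @ 5: {3,4,5}  [accepting]
'b' @ 6: {}  — dead — no transitions
end set {} — state 3 not in

Answer: REJECT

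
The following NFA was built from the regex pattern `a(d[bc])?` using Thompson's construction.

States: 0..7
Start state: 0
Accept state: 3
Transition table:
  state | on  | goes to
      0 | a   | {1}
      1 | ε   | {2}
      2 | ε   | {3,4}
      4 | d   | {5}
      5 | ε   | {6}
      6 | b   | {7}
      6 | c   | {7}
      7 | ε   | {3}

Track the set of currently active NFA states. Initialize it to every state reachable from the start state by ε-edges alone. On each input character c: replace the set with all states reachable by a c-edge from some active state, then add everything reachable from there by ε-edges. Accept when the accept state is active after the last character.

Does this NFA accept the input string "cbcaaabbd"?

Answer: REJECT

Steps:
initial (ε-close {0}): {0}
'c' @ 1: {}  — no active states
rest 'bcaaabbd' ignored (set empty)
after full input: {}  (accept=3 not in)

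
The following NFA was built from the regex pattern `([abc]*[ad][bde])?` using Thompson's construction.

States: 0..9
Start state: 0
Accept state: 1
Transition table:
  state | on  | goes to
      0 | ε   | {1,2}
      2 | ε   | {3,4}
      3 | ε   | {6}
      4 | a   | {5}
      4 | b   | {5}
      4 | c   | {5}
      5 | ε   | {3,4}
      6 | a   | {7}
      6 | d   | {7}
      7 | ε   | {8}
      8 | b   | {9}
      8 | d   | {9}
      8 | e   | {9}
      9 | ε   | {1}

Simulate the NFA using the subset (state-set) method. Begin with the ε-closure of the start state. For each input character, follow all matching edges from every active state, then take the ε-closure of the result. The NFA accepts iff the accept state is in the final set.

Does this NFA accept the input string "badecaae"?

initial (ε-close {0}): {0,1,2,3,4,6}
'b' @ 1: {3,4,5,6}
'a' @ 2: {3,4,5,6,7,8}
'd' @ 3: {1,7,8,9}  (accept∈set)
'e' @ 4: {1,9}  (accept∈set)
'c' @ 5: {}  — state set empty
rest 'aae' ignored (set empty)
after full input: {}  (accept=1 not in)

Answer: REJECT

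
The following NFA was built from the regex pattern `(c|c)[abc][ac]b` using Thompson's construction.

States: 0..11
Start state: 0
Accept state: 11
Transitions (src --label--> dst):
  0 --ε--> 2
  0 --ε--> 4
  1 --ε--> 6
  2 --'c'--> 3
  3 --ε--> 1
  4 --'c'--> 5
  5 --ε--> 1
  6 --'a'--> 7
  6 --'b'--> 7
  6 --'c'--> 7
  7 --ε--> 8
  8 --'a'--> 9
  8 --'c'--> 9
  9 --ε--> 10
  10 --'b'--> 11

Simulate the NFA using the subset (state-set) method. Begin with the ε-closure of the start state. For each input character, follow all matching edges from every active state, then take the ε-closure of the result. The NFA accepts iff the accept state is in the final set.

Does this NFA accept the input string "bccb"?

Answer: REJECT

Derivation:
S₀ = ε-closure({0}) = {0,2,4}
'b' @ 1: {}  — state set empty
rest 'ccb' ignored (set empty)
end set {} — state 11 not in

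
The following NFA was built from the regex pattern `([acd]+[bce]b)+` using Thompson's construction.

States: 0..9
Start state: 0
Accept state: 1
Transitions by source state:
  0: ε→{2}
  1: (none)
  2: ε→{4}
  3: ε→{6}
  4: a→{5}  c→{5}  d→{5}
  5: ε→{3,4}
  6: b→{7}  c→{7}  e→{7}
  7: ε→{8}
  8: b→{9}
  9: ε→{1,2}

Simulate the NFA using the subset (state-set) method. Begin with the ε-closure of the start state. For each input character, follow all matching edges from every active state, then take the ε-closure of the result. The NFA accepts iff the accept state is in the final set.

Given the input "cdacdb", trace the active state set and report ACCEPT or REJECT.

Answer: REJECT

Derivation:
initial (ε-close {0}): {0,2,4}
'c' @ 1: {3,4,5,6}
'd' @ 2: {3,4,5,6}
'a' @ 3: {3,4,5,6}
'c' @ 4: {3,4,5,6,7,8}
'd' @ 5: {3,4,5,6}
'b' @ 6: {7,8}
final: {7,8}; accept 1 not in set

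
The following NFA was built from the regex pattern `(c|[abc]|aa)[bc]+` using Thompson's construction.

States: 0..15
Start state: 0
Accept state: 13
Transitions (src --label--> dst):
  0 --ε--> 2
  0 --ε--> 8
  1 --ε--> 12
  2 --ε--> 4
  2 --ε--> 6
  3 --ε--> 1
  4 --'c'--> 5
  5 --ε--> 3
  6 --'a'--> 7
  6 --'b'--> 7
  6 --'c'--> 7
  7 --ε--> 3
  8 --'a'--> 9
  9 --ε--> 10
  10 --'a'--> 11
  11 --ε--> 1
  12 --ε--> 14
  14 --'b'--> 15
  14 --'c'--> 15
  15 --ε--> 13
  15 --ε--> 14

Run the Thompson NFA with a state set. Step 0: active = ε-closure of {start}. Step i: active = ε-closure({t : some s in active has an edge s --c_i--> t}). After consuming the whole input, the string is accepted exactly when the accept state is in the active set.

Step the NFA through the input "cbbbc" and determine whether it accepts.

initial (ε-close {0}): {0,2,4,6,8}
'c' @ 1: {1,3,5,7,12,14}
'b' @ 2: {13,14,15}  (accept∈set)
'b' @ 3: {13,14,15}  (accept∈set)
'b' @ 4: {13,14,15}  (accept∈set)
'c' @ 5: {13,14,15}  (accept∈set)
final: {13,14,15}; accept 13 in set

Answer: ACCEPT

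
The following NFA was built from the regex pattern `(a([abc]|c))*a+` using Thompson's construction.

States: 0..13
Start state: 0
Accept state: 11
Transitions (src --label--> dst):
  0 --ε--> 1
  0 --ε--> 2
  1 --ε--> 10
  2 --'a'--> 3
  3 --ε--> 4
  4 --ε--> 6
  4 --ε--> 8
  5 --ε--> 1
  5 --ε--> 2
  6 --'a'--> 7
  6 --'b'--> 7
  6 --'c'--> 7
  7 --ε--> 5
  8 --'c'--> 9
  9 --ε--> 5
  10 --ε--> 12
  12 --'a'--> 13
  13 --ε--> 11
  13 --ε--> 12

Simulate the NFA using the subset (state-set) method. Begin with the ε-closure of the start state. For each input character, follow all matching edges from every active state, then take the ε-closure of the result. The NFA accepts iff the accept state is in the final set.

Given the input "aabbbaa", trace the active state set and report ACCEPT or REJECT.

Answer: REJECT

Steps:
start: ε-closure({0}) = {0,1,2,10,12}
'a' @ 1: {3,4,6,8,11,12,13}  [accepting]
'a' @ 2: {1,2,5,7,10,11,12,13}  [accepting]
'b' @ 3: {}  — no active states
rest 'bbaa' ignored (set empty)
end set {} — state 11 not in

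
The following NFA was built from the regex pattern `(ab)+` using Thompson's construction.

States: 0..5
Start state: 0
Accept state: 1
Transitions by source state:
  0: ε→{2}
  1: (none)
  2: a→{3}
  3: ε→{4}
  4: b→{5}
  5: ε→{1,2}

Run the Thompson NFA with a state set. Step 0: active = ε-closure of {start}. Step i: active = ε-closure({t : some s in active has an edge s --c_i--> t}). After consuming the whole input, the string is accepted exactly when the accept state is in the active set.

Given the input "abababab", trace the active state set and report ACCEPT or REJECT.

Answer: ACCEPT

Steps:
S₀ = ε-closure({0}) = {0,2}
'a' @ 1: {3,4}
'b' @ 2: {1,2,5}  (accept∈set)
'a' @ 3: {3,4}
'b' @ 4: {1,2,5}  (accept∈set)
'a' @ 5: {3,4}
'b' @ 6: {1,2,5}  (accept∈set)
'a' @ 7: {3,4}
'b' @ 8: {1,2,5}  (accept∈set)
final: {1,2,5}; accept 1 in set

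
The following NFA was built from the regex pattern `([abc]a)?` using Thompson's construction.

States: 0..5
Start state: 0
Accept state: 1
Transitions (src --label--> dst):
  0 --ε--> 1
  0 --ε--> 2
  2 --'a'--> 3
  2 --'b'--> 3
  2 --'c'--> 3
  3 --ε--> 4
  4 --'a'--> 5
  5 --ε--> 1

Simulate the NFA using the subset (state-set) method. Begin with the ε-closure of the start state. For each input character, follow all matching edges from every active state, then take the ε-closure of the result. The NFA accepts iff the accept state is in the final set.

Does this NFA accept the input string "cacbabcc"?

Answer: REJECT

Trace:
start: ε-closure({0}) = {0,1,2}
'c' @ 1: {3,4}
'a' @ 2: {1,5}  (accept∈set)
'c' @ 3: {}  — state set empty
rest 'babcc' ignored (set empty)
after full input: {}  (accept=1 not in)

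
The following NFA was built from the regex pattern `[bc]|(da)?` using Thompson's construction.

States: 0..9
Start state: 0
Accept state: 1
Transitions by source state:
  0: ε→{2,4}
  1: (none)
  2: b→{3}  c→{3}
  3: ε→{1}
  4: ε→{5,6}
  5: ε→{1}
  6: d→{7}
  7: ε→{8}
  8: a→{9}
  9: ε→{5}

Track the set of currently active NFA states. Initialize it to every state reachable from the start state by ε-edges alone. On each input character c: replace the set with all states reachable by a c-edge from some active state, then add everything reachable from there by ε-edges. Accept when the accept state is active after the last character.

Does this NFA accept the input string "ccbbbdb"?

initial (ε-close {0}): {0,1,2,4,5,6}
'c' @ 1: {1,3}  [accepting]
'c' @ 2: {}  — dead — no transitions
rest 'bbbdb' ignored (set empty)
end set {} — state 1 not in

Answer: REJECT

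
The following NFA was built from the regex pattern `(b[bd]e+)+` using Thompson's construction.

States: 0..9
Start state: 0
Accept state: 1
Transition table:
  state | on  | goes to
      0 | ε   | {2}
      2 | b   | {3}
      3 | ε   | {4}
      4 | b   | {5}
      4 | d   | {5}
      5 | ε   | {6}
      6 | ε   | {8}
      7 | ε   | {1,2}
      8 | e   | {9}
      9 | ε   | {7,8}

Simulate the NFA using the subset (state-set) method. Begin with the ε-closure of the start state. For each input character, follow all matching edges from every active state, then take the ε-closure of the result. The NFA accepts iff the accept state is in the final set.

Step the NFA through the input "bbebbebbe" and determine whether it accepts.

start: ε-closure({0}) = {0,2}
'b' @ 1: {3,4}
'b' @ 2: {5,6,8}
'e' @ 3: {1,2,7,8,9}  (accept∈set)
'b' @ 4: {3,4}
'b' @ 5: {5,6,8}
'e' @ 6: {1,2,7,8,9}  (accept∈set)
'b' @ 7: {3,4}
'b' @ 8: {5,6,8}
'e' @ 9: {1,2,7,8,9}  (accept∈set)
final: {1,2,7,8,9}; accept 1 in set

Answer: ACCEPT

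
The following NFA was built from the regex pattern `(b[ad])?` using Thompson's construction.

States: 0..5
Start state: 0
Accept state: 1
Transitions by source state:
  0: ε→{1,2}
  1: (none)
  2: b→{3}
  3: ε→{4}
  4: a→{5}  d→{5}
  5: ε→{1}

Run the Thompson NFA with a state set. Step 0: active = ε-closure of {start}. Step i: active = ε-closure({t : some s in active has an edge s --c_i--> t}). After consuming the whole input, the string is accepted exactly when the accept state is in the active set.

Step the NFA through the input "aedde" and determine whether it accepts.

Answer: REJECT

Derivation:
start: ε-closure({0}) = {0,1,2}
'a' @ 1: {}  — dead — no transitions
rest 'edde' ignored (set empty)
end set {} — state 1 not in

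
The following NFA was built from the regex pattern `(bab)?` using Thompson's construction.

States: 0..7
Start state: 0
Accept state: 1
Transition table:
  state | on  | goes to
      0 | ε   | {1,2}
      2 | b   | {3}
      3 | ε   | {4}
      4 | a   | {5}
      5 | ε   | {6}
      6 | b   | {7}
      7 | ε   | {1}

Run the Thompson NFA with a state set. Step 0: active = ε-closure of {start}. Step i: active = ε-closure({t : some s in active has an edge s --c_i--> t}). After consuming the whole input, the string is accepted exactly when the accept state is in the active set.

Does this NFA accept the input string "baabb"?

Answer: REJECT

Derivation:
initial (ε-close {0}): {0,1,2}
'b' @ 1: {3,4}
'a' @ 2: {5,6}
'a' @ 3: {}  — dead — no transitions
rest 'bb' ignored (set empty)
end set {} — state 1 not in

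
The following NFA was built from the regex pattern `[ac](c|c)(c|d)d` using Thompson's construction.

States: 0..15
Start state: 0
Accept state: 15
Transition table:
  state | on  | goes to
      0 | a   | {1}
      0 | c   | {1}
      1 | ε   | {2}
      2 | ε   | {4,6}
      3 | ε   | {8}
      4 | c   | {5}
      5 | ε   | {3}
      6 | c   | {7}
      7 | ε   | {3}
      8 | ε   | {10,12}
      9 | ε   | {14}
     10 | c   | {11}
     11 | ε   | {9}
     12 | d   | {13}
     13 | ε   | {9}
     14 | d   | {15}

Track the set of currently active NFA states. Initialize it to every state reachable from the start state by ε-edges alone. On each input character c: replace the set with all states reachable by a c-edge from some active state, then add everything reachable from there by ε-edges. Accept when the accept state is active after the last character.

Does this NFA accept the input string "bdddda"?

S₀ = ε-closure({0}) = {0}
'b' @ 1: {}  — no active states
rest 'dddda' ignored (set empty)
end set {} — state 15 not in

Answer: REJECT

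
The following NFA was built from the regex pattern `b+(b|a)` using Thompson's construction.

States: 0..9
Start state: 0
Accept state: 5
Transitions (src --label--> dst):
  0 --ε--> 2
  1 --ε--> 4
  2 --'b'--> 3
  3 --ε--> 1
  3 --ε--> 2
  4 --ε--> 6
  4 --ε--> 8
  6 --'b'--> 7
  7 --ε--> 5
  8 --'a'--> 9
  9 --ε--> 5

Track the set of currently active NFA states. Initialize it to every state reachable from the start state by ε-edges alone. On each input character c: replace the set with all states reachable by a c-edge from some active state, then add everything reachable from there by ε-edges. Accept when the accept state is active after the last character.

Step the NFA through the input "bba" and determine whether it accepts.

start: ε-closure({0}) = {0,2}
'b' @ 1: {1,2,3,4,6,8}
'b' @ 2: {1,2,3,4,5,6,7,8}  (accept∈set)
'a' @ 3: {5,9}  (accept∈set)
after full input: {5,9}  (accept=5 in)

Answer: ACCEPT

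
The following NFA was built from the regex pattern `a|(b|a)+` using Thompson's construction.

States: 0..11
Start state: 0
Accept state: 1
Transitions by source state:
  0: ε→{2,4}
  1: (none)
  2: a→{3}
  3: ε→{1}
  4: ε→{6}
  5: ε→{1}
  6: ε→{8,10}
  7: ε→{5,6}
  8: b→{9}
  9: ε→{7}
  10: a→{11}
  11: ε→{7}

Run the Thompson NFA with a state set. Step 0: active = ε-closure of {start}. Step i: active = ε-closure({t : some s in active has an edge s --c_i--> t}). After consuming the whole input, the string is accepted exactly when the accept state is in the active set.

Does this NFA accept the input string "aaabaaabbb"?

Answer: ACCEPT

Steps:
S₀ = ε-closure({0}) = {0,2,4,6,8,10}
'a' @ 1: {1,3,5,6,7,8,10,11}  ✓accept
'a' @ 2: {1,5,6,7,8,10,11}  ✓accept
'a' @ 3: {1,5,6,7,8,10,11}  ✓accept
'b' @ 4: {1,5,6,7,8,9,10}  ✓accept
'a' @ 5: {1,5,6,7,8,10,11}  ✓accept
'a' @ 6: {1,5,6,7,8,10,11}  ✓accept
'a' @ 7: {1,5,6,7,8,10,11}  ✓accept
'b' @ 8: {1,5,6,7,8,9,10}  ✓accept
'b' @ 9: {1,5,6,7,8,9,10}  ✓accept
'b' @ 10: {1,5,6,7,8,9,10}  ✓accept
after full input: {1,5,6,7,8,9,10}  (accept=1 in)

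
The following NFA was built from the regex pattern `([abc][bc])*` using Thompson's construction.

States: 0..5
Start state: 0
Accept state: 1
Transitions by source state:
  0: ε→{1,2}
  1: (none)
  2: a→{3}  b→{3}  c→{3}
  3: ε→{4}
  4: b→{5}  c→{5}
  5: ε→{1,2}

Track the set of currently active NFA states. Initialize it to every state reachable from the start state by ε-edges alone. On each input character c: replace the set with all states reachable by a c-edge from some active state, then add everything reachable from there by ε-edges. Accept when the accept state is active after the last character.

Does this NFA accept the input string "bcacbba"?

start: ε-closure({0}) = {0,1,2}
'b' @ 1: {3,4}
'c' @ 2: {1,2,5}  [accepting]
'a' @ 3: {3,4}
'c' @ 4: {1,2,5}  [accepting]
'b' @ 5: {3,4}
'b' @ 6: {1,2,5}  [accepting]
'a' @ 7: {3,4}
after full input: {3,4}  (accept=1 not in)

Answer: REJECT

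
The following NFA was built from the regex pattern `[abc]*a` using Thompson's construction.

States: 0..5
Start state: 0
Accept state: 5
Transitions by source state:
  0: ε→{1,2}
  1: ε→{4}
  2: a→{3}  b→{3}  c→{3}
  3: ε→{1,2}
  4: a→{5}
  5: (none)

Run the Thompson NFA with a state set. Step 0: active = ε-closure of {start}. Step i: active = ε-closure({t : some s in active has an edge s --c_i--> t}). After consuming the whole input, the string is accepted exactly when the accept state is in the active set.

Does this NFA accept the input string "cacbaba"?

start: ε-closure({0}) = {0,1,2,4}
'c' @ 1: {1,2,3,4}
'a' @ 2: {1,2,3,4,5}  ✓accept
'c' @ 3: {1,2,3,4}
'b' @ 4: {1,2,3,4}
'a' @ 5: {1,2,3,4,5}  ✓accept
'b' @ 6: {1,2,3,4}
'a' @ 7: {1,2,3,4,5}  ✓accept
final: {1,2,3,4,5}; accept 5 in set

Answer: ACCEPT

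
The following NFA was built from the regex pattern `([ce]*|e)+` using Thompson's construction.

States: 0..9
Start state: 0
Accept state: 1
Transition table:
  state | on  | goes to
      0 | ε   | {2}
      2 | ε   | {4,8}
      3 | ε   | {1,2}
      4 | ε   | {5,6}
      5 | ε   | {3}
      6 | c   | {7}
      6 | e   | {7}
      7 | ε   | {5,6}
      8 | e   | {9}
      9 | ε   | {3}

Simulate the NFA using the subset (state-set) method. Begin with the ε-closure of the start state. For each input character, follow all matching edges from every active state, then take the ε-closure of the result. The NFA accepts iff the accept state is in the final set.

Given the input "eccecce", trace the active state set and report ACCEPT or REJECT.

initial (ε-close {0}): {0,1,2,3,4,5,6,8}
'e' @ 1: {1,2,3,4,5,6,7,8,9}  [accepting]
'c' @ 2: {1,2,3,4,5,6,7,8}  [accepting]
'c' @ 3: {1,2,3,4,5,6,7,8}  [accepting]
'e' @ 4: {1,2,3,4,5,6,7,8,9}  [accepting]
'c' @ 5: {1,2,3,4,5,6,7,8}  [accepting]
'c' @ 6: {1,2,3,4,5,6,7,8}  [accepting]
'e' @ 7: {1,2,3,4,5,6,7,8,9}  [accepting]
final: {1,2,3,4,5,6,7,8,9}; accept 1 in set

Answer: ACCEPT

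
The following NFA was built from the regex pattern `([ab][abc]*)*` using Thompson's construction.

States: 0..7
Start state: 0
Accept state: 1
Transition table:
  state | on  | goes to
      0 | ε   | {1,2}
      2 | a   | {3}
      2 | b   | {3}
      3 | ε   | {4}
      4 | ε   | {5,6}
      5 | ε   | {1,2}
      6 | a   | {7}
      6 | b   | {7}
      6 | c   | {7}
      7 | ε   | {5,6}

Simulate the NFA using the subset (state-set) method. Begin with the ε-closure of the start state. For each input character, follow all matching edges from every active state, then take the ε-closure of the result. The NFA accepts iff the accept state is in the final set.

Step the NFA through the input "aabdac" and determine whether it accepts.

Answer: REJECT

Steps:
start: ε-closure({0}) = {0,1,2}
'a' @ 1: {1,2,3,4,5,6}  [accepting]
'a' @ 2: {1,2,3,4,5,6,7}  [accepting]
'b' @ 3: {1,2,3,4,5,6,7}  [accepting]
'd' @ 4: {}  — no active states
rest 'ac' ignored (set empty)
after full input: {}  (accept=1 not in)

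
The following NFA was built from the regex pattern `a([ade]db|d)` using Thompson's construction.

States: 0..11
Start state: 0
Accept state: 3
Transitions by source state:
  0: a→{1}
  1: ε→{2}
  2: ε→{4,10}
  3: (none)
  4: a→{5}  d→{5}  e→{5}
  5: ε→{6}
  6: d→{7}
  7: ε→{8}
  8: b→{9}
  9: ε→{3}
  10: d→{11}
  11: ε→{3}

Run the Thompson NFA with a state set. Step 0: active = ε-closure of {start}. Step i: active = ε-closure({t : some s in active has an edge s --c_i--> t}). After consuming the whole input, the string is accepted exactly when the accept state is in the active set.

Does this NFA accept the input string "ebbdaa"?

initial (ε-close {0}): {0}
'e' @ 1: {}  — dead — no transitions
rest 'bbdaa' ignored (set empty)
after full input: {}  (accept=3 not in)

Answer: REJECT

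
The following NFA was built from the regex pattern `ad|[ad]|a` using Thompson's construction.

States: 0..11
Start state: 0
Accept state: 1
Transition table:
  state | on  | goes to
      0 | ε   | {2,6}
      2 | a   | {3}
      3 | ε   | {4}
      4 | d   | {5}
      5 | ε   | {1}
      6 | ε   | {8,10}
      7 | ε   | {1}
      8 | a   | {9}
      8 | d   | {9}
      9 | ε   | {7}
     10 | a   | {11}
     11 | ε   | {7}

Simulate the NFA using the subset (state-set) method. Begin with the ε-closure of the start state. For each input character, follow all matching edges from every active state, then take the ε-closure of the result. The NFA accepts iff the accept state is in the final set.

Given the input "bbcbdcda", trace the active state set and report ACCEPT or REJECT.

Answer: REJECT

Trace:
initial (ε-close {0}): {0,2,6,8,10}
'b' @ 1: {}  — dead — no transitions
rest 'bcbdcda' ignored (set empty)
final: {}; accept 1 not in set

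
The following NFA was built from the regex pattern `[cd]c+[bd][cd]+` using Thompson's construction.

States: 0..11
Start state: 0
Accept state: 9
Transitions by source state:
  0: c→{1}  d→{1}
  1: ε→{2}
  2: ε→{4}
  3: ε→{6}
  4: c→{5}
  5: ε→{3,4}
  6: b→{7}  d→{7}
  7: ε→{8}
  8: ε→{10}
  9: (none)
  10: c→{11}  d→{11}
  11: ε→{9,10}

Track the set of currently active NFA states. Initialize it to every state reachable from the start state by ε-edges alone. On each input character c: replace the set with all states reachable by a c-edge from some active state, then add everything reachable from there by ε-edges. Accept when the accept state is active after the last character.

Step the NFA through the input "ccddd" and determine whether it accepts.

Answer: ACCEPT

Steps:
initial (ε-close {0}): {0}
'c' @ 1: {1,2,4}
'c' @ 2: {3,4,5,6}
'd' @ 3: {7,8,10}
'd' @ 4: {9,10,11}  [accepting]
'd' @ 5: {9,10,11}  [accepting]
after full input: {9,10,11}  (accept=9 in)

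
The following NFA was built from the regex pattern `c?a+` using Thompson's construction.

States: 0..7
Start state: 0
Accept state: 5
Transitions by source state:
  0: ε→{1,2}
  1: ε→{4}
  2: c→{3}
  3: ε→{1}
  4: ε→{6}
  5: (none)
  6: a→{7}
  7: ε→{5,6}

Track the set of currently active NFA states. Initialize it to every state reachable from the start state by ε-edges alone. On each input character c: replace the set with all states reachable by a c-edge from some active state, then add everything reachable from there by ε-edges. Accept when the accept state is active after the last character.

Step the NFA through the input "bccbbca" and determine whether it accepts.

start: ε-closure({0}) = {0,1,2,4,6}
'b' @ 1: {}  — no active states
rest 'ccbbca' ignored (set empty)
after full input: {}  (accept=5 not in)

Answer: REJECT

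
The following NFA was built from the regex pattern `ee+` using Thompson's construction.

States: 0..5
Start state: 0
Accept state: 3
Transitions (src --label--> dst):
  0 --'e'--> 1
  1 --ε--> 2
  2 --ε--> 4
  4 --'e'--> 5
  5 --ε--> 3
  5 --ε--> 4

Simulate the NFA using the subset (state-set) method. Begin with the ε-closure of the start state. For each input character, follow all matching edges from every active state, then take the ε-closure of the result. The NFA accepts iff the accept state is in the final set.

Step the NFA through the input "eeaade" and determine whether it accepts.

S₀ = ε-closure({0}) = {0}
'e' @ 1: {1,2,4}
'e' @ 2: {3,4,5}  ✓accept
'a' @ 3: {}  — dead — no transitions
rest 'ade' ignored (set empty)
end set {} — state 3 not in

Answer: REJECT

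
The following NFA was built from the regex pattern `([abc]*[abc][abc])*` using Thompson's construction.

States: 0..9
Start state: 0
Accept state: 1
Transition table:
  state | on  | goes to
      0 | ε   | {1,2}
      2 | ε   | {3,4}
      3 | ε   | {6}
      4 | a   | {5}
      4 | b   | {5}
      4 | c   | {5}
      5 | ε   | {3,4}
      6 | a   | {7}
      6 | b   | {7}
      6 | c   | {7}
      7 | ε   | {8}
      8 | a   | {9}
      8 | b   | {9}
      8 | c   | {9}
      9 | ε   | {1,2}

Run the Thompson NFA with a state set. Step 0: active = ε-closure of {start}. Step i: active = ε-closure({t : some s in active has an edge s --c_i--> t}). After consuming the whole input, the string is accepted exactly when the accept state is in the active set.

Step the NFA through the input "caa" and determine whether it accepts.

Answer: ACCEPT

Steps:
start: ε-closure({0}) = {0,1,2,3,4,6}
'c' @ 1: {3,4,5,6,7,8}
'a' @ 2: {1,2,3,4,5,6,7,8,9}  [accepting]
'a' @ 3: {1,2,3,4,5,6,7,8,9}  [accepting]
final: {1,2,3,4,5,6,7,8,9}; accept 1 in set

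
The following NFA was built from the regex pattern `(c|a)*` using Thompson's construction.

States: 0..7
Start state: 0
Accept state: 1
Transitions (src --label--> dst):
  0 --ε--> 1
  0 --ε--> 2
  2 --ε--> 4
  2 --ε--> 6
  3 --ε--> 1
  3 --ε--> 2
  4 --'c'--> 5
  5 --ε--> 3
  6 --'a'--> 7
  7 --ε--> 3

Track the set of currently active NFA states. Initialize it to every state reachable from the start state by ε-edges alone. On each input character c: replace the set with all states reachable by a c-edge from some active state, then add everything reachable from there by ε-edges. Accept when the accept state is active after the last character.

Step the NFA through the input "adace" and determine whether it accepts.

Answer: REJECT

Trace:
initial (ε-close {0}): {0,1,2,4,6}
'a' @ 1: {1,2,3,4,6,7}  (accept∈set)
'd' @ 2: {}  — dead — no transitions
rest 'ace' ignored (set empty)
final: {}; accept 1 not in set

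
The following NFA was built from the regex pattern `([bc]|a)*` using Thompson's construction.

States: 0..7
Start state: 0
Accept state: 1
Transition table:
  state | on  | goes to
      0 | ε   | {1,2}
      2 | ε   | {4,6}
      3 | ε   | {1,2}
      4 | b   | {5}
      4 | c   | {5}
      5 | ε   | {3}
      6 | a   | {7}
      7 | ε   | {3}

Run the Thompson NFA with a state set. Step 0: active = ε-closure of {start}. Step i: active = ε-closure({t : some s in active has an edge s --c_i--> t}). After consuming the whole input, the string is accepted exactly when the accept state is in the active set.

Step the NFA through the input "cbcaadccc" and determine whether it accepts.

Answer: REJECT

Steps:
start: ε-closure({0}) = {0,1,2,4,6}
'c' @ 1: {1,2,3,4,5,6}  [accepting]
'b' @ 2: {1,2,3,4,5,6}  [accepting]
'c' @ 3: {1,2,3,4,5,6}  [accepting]
'a' @ 4: {1,2,3,4,6,7}  [accepting]
'a' @ 5: {1,2,3,4,6,7}  [accepting]
'd' @ 6: {}  — dead — no transitions
rest 'ccc' ignored (set empty)
after full input: {}  (accept=1 not in)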